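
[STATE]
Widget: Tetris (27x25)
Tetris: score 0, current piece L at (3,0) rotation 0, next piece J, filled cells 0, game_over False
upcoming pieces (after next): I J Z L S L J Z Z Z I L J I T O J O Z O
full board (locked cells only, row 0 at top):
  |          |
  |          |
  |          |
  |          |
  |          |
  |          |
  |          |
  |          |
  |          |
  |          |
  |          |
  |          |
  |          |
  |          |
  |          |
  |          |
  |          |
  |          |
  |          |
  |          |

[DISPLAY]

     ▒    │Next:           
   ▒▒▒    │█               
          │███             
          │                
          │                
          │                
          │Score:          
          │0               
          │                
          │                
          │                
          │                
          │                
          │                
          │                
          │                
          │                
          │                
          │                
          │                
          │                
          │                
          │                
          │                
          │                


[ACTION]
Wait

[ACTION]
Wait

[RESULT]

          │Next:           
          │█               
     ▒    │███             
   ▒▒▒    │                
          │                
          │                
          │Score:          
          │0               
          │                
          │                
          │                
          │                
          │                
          │                
          │                
          │                
          │                
          │                
          │                
          │                
          │                
          │                
          │                
          │                
          │                


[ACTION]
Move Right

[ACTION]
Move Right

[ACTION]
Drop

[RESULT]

          │Next:           
          │█               
          │███             
       ▒  │                
     ▒▒▒  │                
          │                
          │Score:          
          │0               
          │                
          │                
          │                
          │                
          │                
          │                
          │                
          │                
          │                
          │                
          │                
          │                
          │                
          │                
          │                
          │                
          │                


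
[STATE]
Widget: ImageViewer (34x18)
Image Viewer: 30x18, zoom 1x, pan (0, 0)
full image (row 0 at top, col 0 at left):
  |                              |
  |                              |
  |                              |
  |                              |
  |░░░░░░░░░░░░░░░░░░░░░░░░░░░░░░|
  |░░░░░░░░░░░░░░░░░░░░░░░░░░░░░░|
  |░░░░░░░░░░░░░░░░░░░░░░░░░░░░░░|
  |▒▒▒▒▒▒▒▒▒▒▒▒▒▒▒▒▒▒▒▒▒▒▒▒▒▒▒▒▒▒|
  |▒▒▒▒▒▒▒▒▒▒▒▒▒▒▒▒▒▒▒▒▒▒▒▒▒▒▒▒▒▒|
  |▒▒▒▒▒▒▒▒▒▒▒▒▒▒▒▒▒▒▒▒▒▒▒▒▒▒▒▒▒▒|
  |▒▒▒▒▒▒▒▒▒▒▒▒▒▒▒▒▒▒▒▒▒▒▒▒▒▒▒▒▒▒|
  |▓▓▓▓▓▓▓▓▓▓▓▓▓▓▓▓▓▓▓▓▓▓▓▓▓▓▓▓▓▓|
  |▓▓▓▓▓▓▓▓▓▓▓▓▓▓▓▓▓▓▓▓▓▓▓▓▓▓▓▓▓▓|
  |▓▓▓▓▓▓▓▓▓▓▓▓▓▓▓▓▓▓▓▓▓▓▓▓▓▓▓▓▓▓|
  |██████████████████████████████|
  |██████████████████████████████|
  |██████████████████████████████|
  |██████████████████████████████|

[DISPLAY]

                                  
                                  
                                  
                                  
░░░░░░░░░░░░░░░░░░░░░░░░░░░░░░    
░░░░░░░░░░░░░░░░░░░░░░░░░░░░░░    
░░░░░░░░░░░░░░░░░░░░░░░░░░░░░░    
▒▒▒▒▒▒▒▒▒▒▒▒▒▒▒▒▒▒▒▒▒▒▒▒▒▒▒▒▒▒    
▒▒▒▒▒▒▒▒▒▒▒▒▒▒▒▒▒▒▒▒▒▒▒▒▒▒▒▒▒▒    
▒▒▒▒▒▒▒▒▒▒▒▒▒▒▒▒▒▒▒▒▒▒▒▒▒▒▒▒▒▒    
▒▒▒▒▒▒▒▒▒▒▒▒▒▒▒▒▒▒▒▒▒▒▒▒▒▒▒▒▒▒    
▓▓▓▓▓▓▓▓▓▓▓▓▓▓▓▓▓▓▓▓▓▓▓▓▓▓▓▓▓▓    
▓▓▓▓▓▓▓▓▓▓▓▓▓▓▓▓▓▓▓▓▓▓▓▓▓▓▓▓▓▓    
▓▓▓▓▓▓▓▓▓▓▓▓▓▓▓▓▓▓▓▓▓▓▓▓▓▓▓▓▓▓    
██████████████████████████████    
██████████████████████████████    
██████████████████████████████    
██████████████████████████████    


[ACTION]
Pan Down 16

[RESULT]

██████████████████████████████    
██████████████████████████████    
                                  
                                  
                                  
                                  
                                  
                                  
                                  
                                  
                                  
                                  
                                  
                                  
                                  
                                  
                                  
                                  


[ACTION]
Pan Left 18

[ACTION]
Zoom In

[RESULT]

▒▒▒▒▒▒▒▒▒▒▒▒▒▒▒▒▒▒▒▒▒▒▒▒▒▒▒▒▒▒▒▒▒▒
▒▒▒▒▒▒▒▒▒▒▒▒▒▒▒▒▒▒▒▒▒▒▒▒▒▒▒▒▒▒▒▒▒▒
▒▒▒▒▒▒▒▒▒▒▒▒▒▒▒▒▒▒▒▒▒▒▒▒▒▒▒▒▒▒▒▒▒▒
▒▒▒▒▒▒▒▒▒▒▒▒▒▒▒▒▒▒▒▒▒▒▒▒▒▒▒▒▒▒▒▒▒▒
▒▒▒▒▒▒▒▒▒▒▒▒▒▒▒▒▒▒▒▒▒▒▒▒▒▒▒▒▒▒▒▒▒▒
▒▒▒▒▒▒▒▒▒▒▒▒▒▒▒▒▒▒▒▒▒▒▒▒▒▒▒▒▒▒▒▒▒▒
▓▓▓▓▓▓▓▓▓▓▓▓▓▓▓▓▓▓▓▓▓▓▓▓▓▓▓▓▓▓▓▓▓▓
▓▓▓▓▓▓▓▓▓▓▓▓▓▓▓▓▓▓▓▓▓▓▓▓▓▓▓▓▓▓▓▓▓▓
▓▓▓▓▓▓▓▓▓▓▓▓▓▓▓▓▓▓▓▓▓▓▓▓▓▓▓▓▓▓▓▓▓▓
▓▓▓▓▓▓▓▓▓▓▓▓▓▓▓▓▓▓▓▓▓▓▓▓▓▓▓▓▓▓▓▓▓▓
▓▓▓▓▓▓▓▓▓▓▓▓▓▓▓▓▓▓▓▓▓▓▓▓▓▓▓▓▓▓▓▓▓▓
▓▓▓▓▓▓▓▓▓▓▓▓▓▓▓▓▓▓▓▓▓▓▓▓▓▓▓▓▓▓▓▓▓▓
██████████████████████████████████
██████████████████████████████████
██████████████████████████████████
██████████████████████████████████
██████████████████████████████████
██████████████████████████████████


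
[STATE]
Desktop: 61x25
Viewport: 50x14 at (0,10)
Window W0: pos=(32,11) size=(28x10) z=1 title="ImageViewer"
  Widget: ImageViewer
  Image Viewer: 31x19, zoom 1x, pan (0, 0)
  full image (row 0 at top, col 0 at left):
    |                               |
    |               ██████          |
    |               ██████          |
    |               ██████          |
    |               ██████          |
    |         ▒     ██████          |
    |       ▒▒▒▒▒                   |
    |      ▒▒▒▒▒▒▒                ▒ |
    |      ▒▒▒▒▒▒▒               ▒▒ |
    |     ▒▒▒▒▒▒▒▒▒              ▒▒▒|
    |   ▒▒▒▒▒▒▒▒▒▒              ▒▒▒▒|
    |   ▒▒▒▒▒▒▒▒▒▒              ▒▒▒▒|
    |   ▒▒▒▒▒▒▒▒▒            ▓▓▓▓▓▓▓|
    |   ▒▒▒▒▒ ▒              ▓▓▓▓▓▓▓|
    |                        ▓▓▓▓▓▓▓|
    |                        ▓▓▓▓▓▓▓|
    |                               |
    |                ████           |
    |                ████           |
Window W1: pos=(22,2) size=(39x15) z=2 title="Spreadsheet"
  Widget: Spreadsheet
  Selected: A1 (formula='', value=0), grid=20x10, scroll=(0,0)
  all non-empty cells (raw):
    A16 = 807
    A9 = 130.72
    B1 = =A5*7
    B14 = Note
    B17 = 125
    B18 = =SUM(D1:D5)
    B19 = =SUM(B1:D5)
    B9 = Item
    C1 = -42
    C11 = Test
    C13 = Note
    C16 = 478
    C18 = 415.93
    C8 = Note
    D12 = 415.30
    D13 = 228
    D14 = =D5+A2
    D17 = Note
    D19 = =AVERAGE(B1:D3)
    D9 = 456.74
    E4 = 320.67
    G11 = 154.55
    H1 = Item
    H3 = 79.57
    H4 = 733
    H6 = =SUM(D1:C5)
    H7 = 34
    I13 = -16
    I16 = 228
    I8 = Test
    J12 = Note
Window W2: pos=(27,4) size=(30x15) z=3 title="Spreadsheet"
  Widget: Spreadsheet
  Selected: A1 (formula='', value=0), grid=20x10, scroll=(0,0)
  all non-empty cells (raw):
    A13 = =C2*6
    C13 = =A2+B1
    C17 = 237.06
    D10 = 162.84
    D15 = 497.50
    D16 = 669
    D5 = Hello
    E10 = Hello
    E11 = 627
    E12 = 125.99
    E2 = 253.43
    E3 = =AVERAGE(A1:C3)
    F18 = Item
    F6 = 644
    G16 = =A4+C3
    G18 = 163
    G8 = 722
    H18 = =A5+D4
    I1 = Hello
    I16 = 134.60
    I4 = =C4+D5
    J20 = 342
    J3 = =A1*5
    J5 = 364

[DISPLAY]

                      ┃  3 ┃  1      [0]       0  
                      ┃  4 ┃  2        0       0  
                      ┃  5 ┃  3        0       0  
                      ┃  6 ┃  4        0       0  
                      ┃  7 ┃  5        0       0  
                      ┃  8 ┃  6        0       0  
                      ┗━━━━┃  7        0       0  
                           ┃  8        0       0  
                           ┗━━━━━━━━━━━━━━━━━━━━━━
                                ┃         ▒     ██
                                ┗━━━━━━━━━━━━━━━━━
                                                  
                                                  
                                                  


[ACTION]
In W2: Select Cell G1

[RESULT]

                      ┃  3 ┃  1        0       0  
                      ┃  4 ┃  2        0       0  
                      ┃  5 ┃  3        0       0  
                      ┃  6 ┃  4        0       0  
                      ┃  7 ┃  5        0       0  
                      ┃  8 ┃  6        0       0  
                      ┗━━━━┃  7        0       0  
                           ┃  8        0       0  
                           ┗━━━━━━━━━━━━━━━━━━━━━━
                                ┃         ▒     ██
                                ┗━━━━━━━━━━━━━━━━━
                                                  
                                                  
                                                  


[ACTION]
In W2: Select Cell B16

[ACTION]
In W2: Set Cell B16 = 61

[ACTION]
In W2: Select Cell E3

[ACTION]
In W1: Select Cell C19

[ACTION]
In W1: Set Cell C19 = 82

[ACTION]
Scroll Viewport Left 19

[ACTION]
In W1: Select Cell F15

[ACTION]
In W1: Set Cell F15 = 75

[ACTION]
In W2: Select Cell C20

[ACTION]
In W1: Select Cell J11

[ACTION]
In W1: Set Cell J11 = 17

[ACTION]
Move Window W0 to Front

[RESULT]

                      ┃  3 ┃  1        0       0  
                      ┃  4 ┃  2 ┏━━━━━━━━━━━━━━━━━
                      ┃  5 ┃  3 ┃ ImageViewer     
                      ┃  6 ┃  4 ┠─────────────────
                      ┃  7 ┃  5 ┃                 
                      ┃  8 ┃  6 ┃               ██
                      ┗━━━━┃  7 ┃               ██
                           ┃  8 ┃               ██
                           ┗━━━━┃               ██
                                ┃         ▒     ██
                                ┗━━━━━━━━━━━━━━━━━
                                                  
                                                  
                                                  


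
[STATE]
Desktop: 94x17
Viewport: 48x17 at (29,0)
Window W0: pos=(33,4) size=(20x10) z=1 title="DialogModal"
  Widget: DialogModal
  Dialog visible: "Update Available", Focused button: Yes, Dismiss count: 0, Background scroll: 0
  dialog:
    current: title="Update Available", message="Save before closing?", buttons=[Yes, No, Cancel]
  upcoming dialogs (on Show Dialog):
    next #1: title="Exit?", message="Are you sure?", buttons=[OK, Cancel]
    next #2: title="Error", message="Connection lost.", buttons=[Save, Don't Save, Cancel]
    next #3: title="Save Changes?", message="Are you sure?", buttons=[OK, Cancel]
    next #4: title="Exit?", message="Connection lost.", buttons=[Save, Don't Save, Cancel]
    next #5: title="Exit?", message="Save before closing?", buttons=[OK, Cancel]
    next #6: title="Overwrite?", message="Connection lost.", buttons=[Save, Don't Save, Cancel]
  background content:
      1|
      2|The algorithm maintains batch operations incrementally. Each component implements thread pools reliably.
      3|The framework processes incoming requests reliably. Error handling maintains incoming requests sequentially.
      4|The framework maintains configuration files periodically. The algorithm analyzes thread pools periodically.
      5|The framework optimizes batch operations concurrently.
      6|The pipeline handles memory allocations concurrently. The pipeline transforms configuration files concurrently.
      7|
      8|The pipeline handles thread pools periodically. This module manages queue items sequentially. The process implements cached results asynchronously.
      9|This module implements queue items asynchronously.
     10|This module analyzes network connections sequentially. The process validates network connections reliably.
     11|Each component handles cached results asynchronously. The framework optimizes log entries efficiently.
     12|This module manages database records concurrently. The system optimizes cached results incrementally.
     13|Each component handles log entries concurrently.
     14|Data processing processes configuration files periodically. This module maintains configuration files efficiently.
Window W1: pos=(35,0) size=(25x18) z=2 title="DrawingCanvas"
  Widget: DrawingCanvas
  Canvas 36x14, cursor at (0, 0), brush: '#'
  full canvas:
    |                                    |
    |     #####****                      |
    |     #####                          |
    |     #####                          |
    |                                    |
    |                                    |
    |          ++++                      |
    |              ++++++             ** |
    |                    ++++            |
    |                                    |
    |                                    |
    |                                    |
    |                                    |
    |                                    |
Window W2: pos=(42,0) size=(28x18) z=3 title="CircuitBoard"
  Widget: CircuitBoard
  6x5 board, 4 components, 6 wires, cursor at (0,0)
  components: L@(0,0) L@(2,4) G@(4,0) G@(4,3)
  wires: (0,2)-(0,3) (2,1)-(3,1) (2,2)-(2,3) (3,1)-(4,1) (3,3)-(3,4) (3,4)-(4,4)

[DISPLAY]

      ┏━━━━━━┏━━━━━━━━━━━━━━━━━━━━━━━━━━┓       
      ┃ Drawi┃ CircuitBoard             ┃       
      ┠──────┠──────────────────────────┨       
      ┃+     ┃   0 1 2 3 4 5            ┃       
    ┏━┃     #┃0  [L]      · ─ ·         ┃       
    ┃ ┃     #┃                          ┃       
    ┠─┃     #┃1                         ┃       
    ┃ ┃      ┃                          ┃       
    ┃T┃      ┃2       ·   · ─ ·   L     ┃       
    ┃T┃      ┃        │                 ┃       
    ┃T┃      ┃3       ·       · ─ ·     ┃       
    ┃T┃      ┃        │           │     ┃       
    ┃T┃      ┃4   G   ·       G   ·     ┃       
    ┗━┃      ┃Cursor: (0,0)             ┃       
      ┃      ┃                          ┃       
      ┃      ┃                          ┃       
      ┃      ┃                          ┃       


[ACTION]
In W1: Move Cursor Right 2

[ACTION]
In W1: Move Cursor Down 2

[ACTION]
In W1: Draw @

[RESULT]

      ┏━━━━━━┏━━━━━━━━━━━━━━━━━━━━━━━━━━┓       
      ┃ Drawi┃ CircuitBoard             ┃       
      ┠──────┠──────────────────────────┨       
      ┃      ┃   0 1 2 3 4 5            ┃       
    ┏━┃     #┃0  [L]      · ─ ·         ┃       
    ┃ ┃  @  #┃                          ┃       
    ┠─┃     #┃1                         ┃       
    ┃ ┃      ┃                          ┃       
    ┃T┃      ┃2       ·   · ─ ·   L     ┃       
    ┃T┃      ┃        │                 ┃       
    ┃T┃      ┃3       ·       · ─ ·     ┃       
    ┃T┃      ┃        │           │     ┃       
    ┃T┃      ┃4   G   ·       G   ·     ┃       
    ┗━┃      ┃Cursor: (0,0)             ┃       
      ┃      ┃                          ┃       
      ┃      ┃                          ┃       
      ┃      ┃                          ┃       


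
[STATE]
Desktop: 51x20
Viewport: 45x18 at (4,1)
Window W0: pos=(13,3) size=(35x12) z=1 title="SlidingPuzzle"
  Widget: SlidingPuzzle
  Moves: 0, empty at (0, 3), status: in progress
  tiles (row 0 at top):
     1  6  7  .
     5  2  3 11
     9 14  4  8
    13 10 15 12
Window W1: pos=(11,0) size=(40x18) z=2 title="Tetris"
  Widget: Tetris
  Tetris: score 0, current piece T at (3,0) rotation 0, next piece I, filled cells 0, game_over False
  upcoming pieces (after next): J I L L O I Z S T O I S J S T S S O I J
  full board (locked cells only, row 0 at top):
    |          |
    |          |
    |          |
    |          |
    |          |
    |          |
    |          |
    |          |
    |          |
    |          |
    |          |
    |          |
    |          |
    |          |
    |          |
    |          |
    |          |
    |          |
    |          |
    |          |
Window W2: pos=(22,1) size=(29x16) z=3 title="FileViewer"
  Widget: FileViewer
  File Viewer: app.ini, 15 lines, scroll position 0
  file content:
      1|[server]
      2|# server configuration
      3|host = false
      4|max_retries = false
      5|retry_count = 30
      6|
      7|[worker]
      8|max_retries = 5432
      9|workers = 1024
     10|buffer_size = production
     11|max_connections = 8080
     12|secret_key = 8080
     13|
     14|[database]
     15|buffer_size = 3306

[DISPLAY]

       ┃ Tetris   ┏━━━━━━━━━━━━━━━━━━━━━━━━━━
       ┠──────────┃ FileViewer               
       ┃          ┠──────────────────────────
       ┃          ┃[server]                  
       ┃          ┃# server configuration    
       ┃          ┃host = false              
       ┃          ┃max_retries = false       
       ┃          ┃retry_count = 30          
       ┃          ┃                          
       ┃          ┃[worker]                  
       ┃          ┃max_retries = 5432        
       ┃          ┃workers = 1024            
       ┃          ┃buffer_size = production  
       ┃          ┃max_connections = 8080    
       ┃          ┃secret_key = 8080         
       ┃          ┗━━━━━━━━━━━━━━━━━━━━━━━━━━
       ┗━━━━━━━━━━━━━━━━━━━━━━━━━━━━━━━━━━━━━
                                             


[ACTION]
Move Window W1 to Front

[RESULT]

       ┃ Tetris                              
       ┠─────────────────────────────────────
       ┃          │Next:                     
       ┃          │████                      
       ┃          │                          
       ┃          │                          
       ┃          │                          
       ┃          │                          
       ┃          │Score:                    
       ┃          │0                         
       ┃          │                          
       ┃          │                          
       ┃          │                          
       ┃          │                          
       ┃          │                          
       ┃          │                          
       ┗━━━━━━━━━━━━━━━━━━━━━━━━━━━━━━━━━━━━━
                                             


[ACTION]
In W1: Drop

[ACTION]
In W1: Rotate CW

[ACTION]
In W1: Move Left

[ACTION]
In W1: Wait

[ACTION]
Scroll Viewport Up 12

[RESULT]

       ┏━━━━━━━━━━━━━━━━━━━━━━━━━━━━━━━━━━━━━
       ┃ Tetris                              
       ┠─────────────────────────────────────
       ┃          │Next:                     
       ┃          │████                      
       ┃          │                          
       ┃          │                          
       ┃          │                          
       ┃          │                          
       ┃          │Score:                    
       ┃          │0                         
       ┃          │                          
       ┃          │                          
       ┃          │                          
       ┃          │                          
       ┃          │                          
       ┃          │                          
       ┗━━━━━━━━━━━━━━━━━━━━━━━━━━━━━━━━━━━━━


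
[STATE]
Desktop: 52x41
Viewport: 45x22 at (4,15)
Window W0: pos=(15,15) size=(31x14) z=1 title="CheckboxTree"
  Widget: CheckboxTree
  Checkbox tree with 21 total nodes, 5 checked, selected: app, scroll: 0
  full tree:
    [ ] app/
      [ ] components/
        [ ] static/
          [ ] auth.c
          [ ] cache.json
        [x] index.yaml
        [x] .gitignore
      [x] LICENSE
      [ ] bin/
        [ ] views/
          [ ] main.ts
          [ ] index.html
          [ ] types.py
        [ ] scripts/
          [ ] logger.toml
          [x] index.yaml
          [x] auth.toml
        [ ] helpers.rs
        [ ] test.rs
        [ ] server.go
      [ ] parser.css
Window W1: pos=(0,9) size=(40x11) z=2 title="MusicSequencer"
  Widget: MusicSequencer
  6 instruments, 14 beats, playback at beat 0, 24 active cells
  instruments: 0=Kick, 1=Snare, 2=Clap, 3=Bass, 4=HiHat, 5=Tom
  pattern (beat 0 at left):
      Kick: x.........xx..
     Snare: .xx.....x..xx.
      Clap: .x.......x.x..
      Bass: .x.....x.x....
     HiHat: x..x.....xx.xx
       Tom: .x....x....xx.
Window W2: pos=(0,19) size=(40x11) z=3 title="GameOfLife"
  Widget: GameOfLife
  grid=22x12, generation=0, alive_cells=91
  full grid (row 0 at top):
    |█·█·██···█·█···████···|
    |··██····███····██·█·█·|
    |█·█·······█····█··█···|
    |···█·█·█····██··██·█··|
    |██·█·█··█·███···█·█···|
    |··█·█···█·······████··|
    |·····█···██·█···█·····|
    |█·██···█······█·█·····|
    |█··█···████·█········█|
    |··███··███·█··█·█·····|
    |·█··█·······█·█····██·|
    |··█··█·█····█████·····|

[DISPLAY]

lap·█·······█·█··                  ┃━━━━━┓   
ass·█·····█·█····                  ┃     ┃   
Hat█··█·····██·██                  ┃─────┨   
Tom·█····█····██·                  ┃     ┃   
━━━━━━━━━━━━━━━━━━━━━━━━━━━━━━━━━━━┓     ┃   
meOfLife                           ┃     ┃   
───────────────────────────────────┨     ┃   
: 0                                ┃     ┃   
█·█·█····██··██·█··                ┃     ┃   
█·█··█·███···█·█···                ┃     ┃   
·█···█·······████··                ┃     ┃   
··█···██·█···█·····                ┃     ┃   
█···█······█·█·····                ┃     ┃   
█···████·█········█                ┃━━━━━┛   
━━━━━━━━━━━━━━━━━━━━━━━━━━━━━━━━━━━┛         
                                             
                                             
                                             
                                             
                                             
                                             
                                             


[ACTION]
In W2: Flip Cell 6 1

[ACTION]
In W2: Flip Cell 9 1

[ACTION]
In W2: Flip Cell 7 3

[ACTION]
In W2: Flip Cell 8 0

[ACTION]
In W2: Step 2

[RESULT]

lap·█·······█·█··                  ┃━━━━━┓   
ass·█·····█·█····                  ┃     ┃   
Hat█··█·····██·██                  ┃─────┨   
Tom·█····█····██·                  ┃     ┃   
━━━━━━━━━━━━━━━━━━━━━━━━━━━━━━━━━━━┓     ┃   
meOfLife                           ┃     ┃   
───────────────────────────────────┨     ┃   
: 2                                ┃     ┃   
█··█·········█·····                ┃     ┃   
··············███··                ┃     ┃   
··█····███████·██··                ┃     ┃   
··██·██····█·█·██··                ┃     ┃   
··██████·█·█·······                ┃     ┃   
█··█···██·█········                ┃━━━━━┛   
━━━━━━━━━━━━━━━━━━━━━━━━━━━━━━━━━━━┛         
                                             
                                             
                                             
                                             
                                             
                                             
                                             


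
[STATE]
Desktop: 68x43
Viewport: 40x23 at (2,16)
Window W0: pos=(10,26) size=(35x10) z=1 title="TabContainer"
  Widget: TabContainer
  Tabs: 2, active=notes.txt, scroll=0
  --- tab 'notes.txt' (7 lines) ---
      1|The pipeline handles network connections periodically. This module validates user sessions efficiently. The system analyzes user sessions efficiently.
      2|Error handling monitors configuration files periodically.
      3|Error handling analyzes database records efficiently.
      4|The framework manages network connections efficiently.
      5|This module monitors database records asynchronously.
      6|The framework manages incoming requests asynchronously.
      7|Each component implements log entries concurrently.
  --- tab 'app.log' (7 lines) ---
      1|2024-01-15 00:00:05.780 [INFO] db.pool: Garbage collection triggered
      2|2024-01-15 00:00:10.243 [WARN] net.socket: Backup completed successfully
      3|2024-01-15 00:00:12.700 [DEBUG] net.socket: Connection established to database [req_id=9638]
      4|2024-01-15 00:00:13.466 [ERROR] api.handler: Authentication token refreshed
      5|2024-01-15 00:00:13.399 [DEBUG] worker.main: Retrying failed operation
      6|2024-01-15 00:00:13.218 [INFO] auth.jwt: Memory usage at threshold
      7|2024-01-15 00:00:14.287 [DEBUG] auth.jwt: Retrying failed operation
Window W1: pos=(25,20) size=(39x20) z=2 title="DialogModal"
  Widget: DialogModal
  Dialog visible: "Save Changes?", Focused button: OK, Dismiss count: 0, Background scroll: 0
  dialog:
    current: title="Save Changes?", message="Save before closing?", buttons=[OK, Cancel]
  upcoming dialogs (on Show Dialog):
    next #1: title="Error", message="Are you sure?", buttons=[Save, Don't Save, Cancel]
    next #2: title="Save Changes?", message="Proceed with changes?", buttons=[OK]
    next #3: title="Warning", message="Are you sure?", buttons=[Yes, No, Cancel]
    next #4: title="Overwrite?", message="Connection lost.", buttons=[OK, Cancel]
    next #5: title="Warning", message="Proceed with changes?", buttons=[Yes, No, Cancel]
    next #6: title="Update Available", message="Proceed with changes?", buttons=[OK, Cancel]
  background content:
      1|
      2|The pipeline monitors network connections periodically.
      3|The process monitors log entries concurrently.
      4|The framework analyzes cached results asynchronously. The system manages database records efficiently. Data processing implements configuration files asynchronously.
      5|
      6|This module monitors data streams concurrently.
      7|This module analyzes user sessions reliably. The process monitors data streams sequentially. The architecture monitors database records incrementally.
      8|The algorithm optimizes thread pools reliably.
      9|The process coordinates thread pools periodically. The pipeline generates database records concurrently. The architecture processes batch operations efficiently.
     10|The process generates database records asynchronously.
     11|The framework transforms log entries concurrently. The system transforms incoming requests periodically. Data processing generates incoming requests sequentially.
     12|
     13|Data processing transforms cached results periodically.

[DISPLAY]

                                        
                                        
                                        
                                        
                       ┏━━━━━━━━━━━━━━━━
                       ┃ DialogModal    
                       ┠────────────────
                       ┃                
                       ┃The pipeline mon
                       ┃The process moni
        ┏━━━━━━━━━━━━━━┃The framework an
        ┃ TabContainer ┃                
        ┠──────────────┃This m┌─────────
        ┃[notes.txt]│ a┃This m│    Save 
        ┃──────────────┃The al│ Save bef
        ┃The pipeline h┃The pr│    [OK] 
        ┃Error handling┃The pr└─────────
        ┃Error handling┃The framework tr
        ┃The framework ┃                
        ┗━━━━━━━━━━━━━━┃Data processing 
                       ┃                
                       ┃                
                       ┃                


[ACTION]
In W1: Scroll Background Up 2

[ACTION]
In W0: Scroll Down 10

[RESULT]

                                        
                                        
                                        
                                        
                       ┏━━━━━━━━━━━━━━━━
                       ┃ DialogModal    
                       ┠────────────────
                       ┃                
                       ┃The pipeline mon
                       ┃The process moni
        ┏━━━━━━━━━━━━━━┃The framework an
        ┃ TabContainer ┃                
        ┠──────────────┃This m┌─────────
        ┃[notes.txt]│ a┃This m│    Save 
        ┃──────────────┃The al│ Save bef
        ┃Each component┃The pr│    [OK] 
        ┃              ┃The pr└─────────
        ┃              ┃The framework tr
        ┃              ┃                
        ┗━━━━━━━━━━━━━━┃Data processing 
                       ┃                
                       ┃                
                       ┃                


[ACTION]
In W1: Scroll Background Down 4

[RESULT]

                                        
                                        
                                        
                                        
                       ┏━━━━━━━━━━━━━━━━
                       ┃ DialogModal    
                       ┠────────────────
                       ┃                
                       ┃This module moni
                       ┃This module anal
        ┏━━━━━━━━━━━━━━┃The algorithm op
        ┃ TabContainer ┃The process coor
        ┠──────────────┃The pr┌─────────
        ┃[notes.txt]│ a┃The fr│    Save 
        ┃──────────────┃      │ Save bef
        ┃Each component┃Data p│    [OK] 
        ┃              ┃      └─────────
        ┃              ┃                
        ┃              ┃                
        ┗━━━━━━━━━━━━━━┃                
                       ┃                
                       ┃                
                       ┃                


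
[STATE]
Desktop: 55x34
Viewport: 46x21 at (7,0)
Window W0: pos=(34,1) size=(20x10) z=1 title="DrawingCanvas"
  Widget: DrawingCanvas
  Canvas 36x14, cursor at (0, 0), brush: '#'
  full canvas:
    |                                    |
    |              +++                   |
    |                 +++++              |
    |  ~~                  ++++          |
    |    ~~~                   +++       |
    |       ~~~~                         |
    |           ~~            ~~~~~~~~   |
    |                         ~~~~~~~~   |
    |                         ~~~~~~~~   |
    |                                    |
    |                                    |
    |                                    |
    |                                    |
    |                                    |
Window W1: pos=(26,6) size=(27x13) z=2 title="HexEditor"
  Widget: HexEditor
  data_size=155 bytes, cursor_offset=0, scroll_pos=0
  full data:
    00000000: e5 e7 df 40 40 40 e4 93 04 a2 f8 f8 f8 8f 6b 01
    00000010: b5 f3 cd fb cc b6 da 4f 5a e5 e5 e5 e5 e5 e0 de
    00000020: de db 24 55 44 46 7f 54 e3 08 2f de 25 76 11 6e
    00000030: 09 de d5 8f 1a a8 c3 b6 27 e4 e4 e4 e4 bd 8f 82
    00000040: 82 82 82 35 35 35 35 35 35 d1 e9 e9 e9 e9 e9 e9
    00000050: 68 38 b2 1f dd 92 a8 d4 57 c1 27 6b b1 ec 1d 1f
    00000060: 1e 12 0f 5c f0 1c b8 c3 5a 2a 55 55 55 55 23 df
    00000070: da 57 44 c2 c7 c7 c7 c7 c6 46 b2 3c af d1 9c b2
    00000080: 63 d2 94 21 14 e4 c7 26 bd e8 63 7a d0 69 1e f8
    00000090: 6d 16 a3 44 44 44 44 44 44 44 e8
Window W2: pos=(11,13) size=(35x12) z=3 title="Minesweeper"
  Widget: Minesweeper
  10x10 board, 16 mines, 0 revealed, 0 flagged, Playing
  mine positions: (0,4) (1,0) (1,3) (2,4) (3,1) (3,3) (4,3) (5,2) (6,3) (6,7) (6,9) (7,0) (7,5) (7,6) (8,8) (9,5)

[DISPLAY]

                                              
                           ┏━━━━━━━━━━━━━━━━━━
                           ┃ DrawingCanvas    
                           ┠──────────────────
                           ┃+                 
                           ┃              +++ 
                   ┏━━━━━━━━━━━━━━━━━━━━━━━━━┓
                   ┃ HexEditor               ┃
                   ┠─────────────────────────┨
                   ┃00000000  E5 e7 df 40 40 ┃
                   ┃00000010  b5 f3 cd fb cc ┃
                   ┃00000020  de db 24 55 44 ┃
                   ┃00000030  09 de d5 8f 1a ┃
    ┏━━━━━━━━━━━━━━━━━━━━━━━━━━━━━━━━━┓35 35 ┃
    ┃ Minesweeper                     ┃1f dd ┃
    ┠─────────────────────────────────┨5c f0 ┃
    ┃■■■■■■■■■■                       ┃c2 c7 ┃
    ┃■■■■■■■■■■                       ┃21 14 ┃
    ┃■■■■■■■■■■                       ┃━━━━━━┛
    ┃■■■■■■■■■■                       ┃       
    ┃■■■■■■■■■■                       ┃       


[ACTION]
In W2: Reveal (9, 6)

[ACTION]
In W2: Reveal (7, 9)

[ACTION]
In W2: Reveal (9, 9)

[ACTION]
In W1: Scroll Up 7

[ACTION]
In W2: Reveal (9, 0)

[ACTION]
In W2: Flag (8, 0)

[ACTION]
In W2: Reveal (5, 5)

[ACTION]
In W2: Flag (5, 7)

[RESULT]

                                              
                           ┏━━━━━━━━━━━━━━━━━━
                           ┃ DrawingCanvas    
                           ┠──────────────────
                           ┃+                 
                           ┃              +++ 
                   ┏━━━━━━━━━━━━━━━━━━━━━━━━━┓
                   ┃ HexEditor               ┃
                   ┠─────────────────────────┨
                   ┃00000000  E5 e7 df 40 40 ┃
                   ┃00000010  b5 f3 cd fb cc ┃
                   ┃00000020  de db 24 55 44 ┃
                   ┃00000030  09 de d5 8f 1a ┃
    ┏━━━━━━━━━━━━━━━━━━━━━━━━━━━━━━━━━┓35 35 ┃
    ┃ Minesweeper                     ┃1f dd ┃
    ┠─────────────────────────────────┨5c f0 ┃
    ┃■■■■■1                           ┃c2 c7 ┃
    ┃■■■■■2                           ┃21 14 ┃
    ┃■■■■■1                           ┃━━━━━━┛
    ┃■■■■31                           ┃       
    ┃■■■■2                            ┃       
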